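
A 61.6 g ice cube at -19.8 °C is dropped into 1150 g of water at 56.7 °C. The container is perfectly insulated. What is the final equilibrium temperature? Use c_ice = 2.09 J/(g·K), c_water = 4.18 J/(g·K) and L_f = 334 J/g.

Setting the total heat transfer to zero:
ice -19.8→0 °C: 61.6×2.09×19.8 = 2549.1
  melt ice: 61.6×334 = 20574
  meltwater 0→T: 61.6×4.18×T = 257.49 T
  water cools: 1150×4.18×(T − 56.7) = 4807(T − 56.7)
5064.5 T = 272557 − 23124 = 249433
T ≈ 49.25 °C (positive, so assuming full melt was valid).

T_f ≈ 49.3 °C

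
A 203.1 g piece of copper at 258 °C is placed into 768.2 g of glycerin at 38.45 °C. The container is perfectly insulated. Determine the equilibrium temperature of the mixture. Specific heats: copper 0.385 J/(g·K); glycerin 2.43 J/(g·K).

T_f ≈ 47.3 °C

Set heat shed by the hot body equal to heat absorbed by the cold body:
203.1·0.385·(258 − T) = 768.2·2.43·(T − 38.45)
78.19(258 − T) = 1866.7(T − 38.45)
1944.9 T = 91950  ⇒  T ≈ 47.28 °C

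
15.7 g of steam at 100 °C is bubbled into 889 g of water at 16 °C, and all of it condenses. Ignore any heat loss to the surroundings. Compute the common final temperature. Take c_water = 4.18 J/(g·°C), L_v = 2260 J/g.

T_f ≈ 26.8 °C

Sum of m c ΔT and latent-heat terms is zero:
latent heat released on condensation: 15.7×2260 = 35482; condensate cools 100→T: 15.7×4.18×(T − 100) = 65.63(T − 100); original water: 3716(T − 16)
3781.6 T = 35482 + 6562.6 + 59456 = 101501
T ≈ 26.84 °C — below 100 °C, confirming all the steam condensed.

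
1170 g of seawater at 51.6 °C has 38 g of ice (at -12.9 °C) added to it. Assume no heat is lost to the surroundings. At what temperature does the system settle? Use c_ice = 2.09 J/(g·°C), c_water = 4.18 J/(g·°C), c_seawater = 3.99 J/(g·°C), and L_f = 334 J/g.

Setting the total heat transfer to zero:
warm ice to 0 °C: 38·2.09·(0 − (-12.9)) = 1024.5
  fusion: m_ice L_f = 38·334 = 12692
  warm the meltwater: 158.84 T
  seawater cools: 1170·3.99·(T − 51.6) = 4668.3(T − 51.6)
4827.1 T = 240884 − 13717 = 227168
T ≈ 47.06 °C (positive, so assuming full melt was valid).

T_f ≈ 47.1 °C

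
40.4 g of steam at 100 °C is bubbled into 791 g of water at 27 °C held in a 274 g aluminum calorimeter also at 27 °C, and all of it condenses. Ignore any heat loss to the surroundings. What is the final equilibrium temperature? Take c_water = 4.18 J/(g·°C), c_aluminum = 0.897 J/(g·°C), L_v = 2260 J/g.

T_f ≈ 54.9 °C

Taking heat into each body as positive, Σ m c ΔT = 0:
condense steam: −40.4×2260 = −91304; condensate cools 100→T: 40.4×4.18×(T − 100) = 168.87(T − 100); original water: 3306.4(T − 27); aluminum cup: 274×0.897×(T − 27) = 245.78(T − 27)
3721 T = 91304 + 16887 + 95908 = 204099
T ≈ 54.85 °C (< 100 °C, so full condensation is consistent).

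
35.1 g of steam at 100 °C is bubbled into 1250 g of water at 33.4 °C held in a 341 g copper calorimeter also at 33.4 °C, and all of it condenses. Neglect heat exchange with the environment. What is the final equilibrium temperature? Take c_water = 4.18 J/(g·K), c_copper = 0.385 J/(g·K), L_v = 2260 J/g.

T_f ≈ 49.6 °C

Net heat exchanged in the isolated system is zero:
condense steam: −35.1·2260 = −79326; condensate cools 100→T: 35.1·4.18·(T − 100) = 146.72(T − 100); water warms: 1250·4.18·(T − 33.4) = 5225(T − 33.4); cup: 131.28(T − 33.4)
5503 T = 79326 + 14672 + 178900 = 272898
T ≈ 49.59 °C, under the boiling point, so the assumption holds.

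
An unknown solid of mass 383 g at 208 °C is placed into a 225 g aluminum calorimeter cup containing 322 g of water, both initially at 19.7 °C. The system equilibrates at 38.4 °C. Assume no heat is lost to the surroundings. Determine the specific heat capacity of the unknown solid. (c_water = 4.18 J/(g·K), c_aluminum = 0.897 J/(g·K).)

c ≈ 0.446 J/(g·K)

Energy conservation, ΣQ = 0:
383·c·(38.4 − 208) + 322·4.18·(38.4 − 19.7) + 225·0.897·(38.4 − 19.7) = 0
-64957 c = -28944
c = -28944/-64957 ≈ 0.4456 J/(g·K)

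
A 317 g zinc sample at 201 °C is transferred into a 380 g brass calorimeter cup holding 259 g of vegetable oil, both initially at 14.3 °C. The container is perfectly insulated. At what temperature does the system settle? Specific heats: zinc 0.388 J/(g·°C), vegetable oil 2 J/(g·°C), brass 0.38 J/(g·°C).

Net heat exchanged in the isolated system is zero:
317*0.388*(T − 201) + 259*2*(T − 14.3) + 380*0.38*(T − 14.3) = 0
123(T − 201) + 518(T − 14.3) + 144.4(T − 14.3) = 0
785.4 T = 34195
T ≈ 43.54 °C

T_f ≈ 43.5 °C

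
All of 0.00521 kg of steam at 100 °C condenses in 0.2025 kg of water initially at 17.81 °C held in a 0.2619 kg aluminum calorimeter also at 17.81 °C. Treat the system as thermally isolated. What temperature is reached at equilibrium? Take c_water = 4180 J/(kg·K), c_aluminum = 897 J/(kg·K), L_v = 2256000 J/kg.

T_f ≈ 30.1 °C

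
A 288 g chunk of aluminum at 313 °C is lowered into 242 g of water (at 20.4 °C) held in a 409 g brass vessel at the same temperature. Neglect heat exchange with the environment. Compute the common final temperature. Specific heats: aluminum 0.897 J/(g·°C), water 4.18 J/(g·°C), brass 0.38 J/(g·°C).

T_f = Σ m_i c_i T_i / Σ m_i c_i:
T_f = (258.34*313 + 1011.6*20.4 + 155.42*20.4) / (258.34 + 1011.6 + 155.42)
    = 104666 / 1425.3 ≈ 73.43 °C

T_f ≈ 73.4 °C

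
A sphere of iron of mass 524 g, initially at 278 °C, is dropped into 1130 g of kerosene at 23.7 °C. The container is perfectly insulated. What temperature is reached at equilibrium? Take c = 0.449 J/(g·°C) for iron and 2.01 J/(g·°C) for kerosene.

T_f ≈ 47.6 °C

Heat lost by the iron equals heat gained by the kerosene:
524·0.449·(278 − T) = 1130·2.01·(T − 23.7)
235.28(278 − T) = 2271.3(T − 23.7)
2506.6 T = 119237  ⇒  T ≈ 47.57 °C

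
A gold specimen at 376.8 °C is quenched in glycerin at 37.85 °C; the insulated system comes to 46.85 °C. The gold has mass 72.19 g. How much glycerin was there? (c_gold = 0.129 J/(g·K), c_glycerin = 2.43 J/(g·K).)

|Q_gold| = |Q_glycerin|:
72.19×0.129×(376.8 − 46.85) = m×2.43×(46.85 − 37.85)
21.87 m = 3072.7  ⇒  m ≈ 140.5 g

m ≈ 140 g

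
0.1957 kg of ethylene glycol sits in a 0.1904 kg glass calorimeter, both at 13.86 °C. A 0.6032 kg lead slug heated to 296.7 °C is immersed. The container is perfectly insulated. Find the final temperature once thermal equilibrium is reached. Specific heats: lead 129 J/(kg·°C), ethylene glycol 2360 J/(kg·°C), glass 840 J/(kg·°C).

T_f ≈ 45.3 °C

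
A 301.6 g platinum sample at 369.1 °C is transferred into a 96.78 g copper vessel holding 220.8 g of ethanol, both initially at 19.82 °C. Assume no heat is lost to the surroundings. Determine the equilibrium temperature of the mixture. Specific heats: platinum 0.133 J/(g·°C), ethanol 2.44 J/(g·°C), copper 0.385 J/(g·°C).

T_f ≈ 42.6 °C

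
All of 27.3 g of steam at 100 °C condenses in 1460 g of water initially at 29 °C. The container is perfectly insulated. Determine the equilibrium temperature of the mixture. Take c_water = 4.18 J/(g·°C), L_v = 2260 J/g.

Net heat exchanged in the isolated system is zero:
latent heat released on condensation: 27.3·2260 = 61698; condensed water 100 °C→T: 114.11(T − 100); original water: 6102.8(T − 29)
6216.9 T = 61698 + 11411 + 176981 = 250091
T ≈ 40.23 °C — below 100 °C, confirming all the steam condensed.

T_f ≈ 40.2 °C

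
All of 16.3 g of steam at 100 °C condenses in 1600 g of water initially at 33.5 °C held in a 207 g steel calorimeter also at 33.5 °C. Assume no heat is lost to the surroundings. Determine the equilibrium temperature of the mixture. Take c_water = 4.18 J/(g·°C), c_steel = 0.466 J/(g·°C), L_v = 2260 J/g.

T_f ≈ 39.5 °C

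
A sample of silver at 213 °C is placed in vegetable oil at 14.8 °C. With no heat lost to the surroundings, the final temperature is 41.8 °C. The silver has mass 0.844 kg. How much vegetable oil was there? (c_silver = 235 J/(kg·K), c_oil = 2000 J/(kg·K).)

m ≈ 0.629 kg

Net heat exchanged in the isolated system is zero:
0.844×235×(41.8 − 213) + m×2000×(41.8 − 14.8) = 0
54000 m = 33956
m = 33956/54000 ≈ 0.6288 kg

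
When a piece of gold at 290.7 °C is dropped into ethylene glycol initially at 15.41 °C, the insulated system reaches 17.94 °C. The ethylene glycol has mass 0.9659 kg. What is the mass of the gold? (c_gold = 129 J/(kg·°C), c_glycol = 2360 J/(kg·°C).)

Heat lost by the gold = heat gained by the glycol:
m·129·(290.7 − 17.94) = 0.9659·2360·(17.94 − 15.41)
35186 m = 5767.2  ⇒  m ≈ 0.1639 kg

m ≈ 0.164 kg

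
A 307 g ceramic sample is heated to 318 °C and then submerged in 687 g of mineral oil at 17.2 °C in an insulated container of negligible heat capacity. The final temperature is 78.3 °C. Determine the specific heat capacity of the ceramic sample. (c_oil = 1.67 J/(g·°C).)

Net heat exchanged in the isolated system is zero:
307×c×(78.3 − 318) + 687×1.67×(78.3 − 17.2) = 0
-73588 c = -70099
c = -70099/-73588 ≈ 0.9526 J/(g·°C)

c ≈ 0.953 J/(g·°C)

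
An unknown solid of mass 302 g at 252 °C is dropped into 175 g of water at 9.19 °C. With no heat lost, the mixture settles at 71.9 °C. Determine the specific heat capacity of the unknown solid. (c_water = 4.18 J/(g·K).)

c ≈ 0.843 J/(g·K)

Setting the total heat transfer to zero:
302·c·(71.9 − 252) + 175·4.18·(71.9 − 9.19) = 0
-54390 c = -45872
c = -45872/-54390 ≈ 0.8434 J/(g·K)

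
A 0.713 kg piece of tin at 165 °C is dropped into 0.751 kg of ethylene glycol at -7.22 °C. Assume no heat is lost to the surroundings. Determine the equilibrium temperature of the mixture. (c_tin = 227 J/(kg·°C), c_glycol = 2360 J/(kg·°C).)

T_f ≈ 7.2 °C

|Q_tin| = |Q_glycol|:
0.713*227*(165 − T) = 0.751*2360*(T − (-7.22))
161.85(165 − T) = 1772.4(T − (-7.22))
1934.2 T = 13909  ⇒  T ≈ 7.19 °C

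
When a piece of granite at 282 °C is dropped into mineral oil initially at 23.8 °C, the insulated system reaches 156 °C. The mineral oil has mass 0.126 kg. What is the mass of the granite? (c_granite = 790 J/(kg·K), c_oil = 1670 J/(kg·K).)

Heat lost by the granite = heat gained by the oil:
m×790×(282 − 156) = 0.126×1670×(156 − 23.8)
99540 m = 27818  ⇒  m ≈ 0.2795 kg

m ≈ 0.279 kg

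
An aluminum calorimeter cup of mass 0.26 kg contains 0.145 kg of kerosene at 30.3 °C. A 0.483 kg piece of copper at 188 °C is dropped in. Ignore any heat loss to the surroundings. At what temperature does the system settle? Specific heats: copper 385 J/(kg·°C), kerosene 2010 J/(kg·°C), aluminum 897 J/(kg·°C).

T_f ≈ 71.6 °C

Conservation of energy gives ΣQ = 0:
0.483*385*(T − 188) + 0.145*2010*(T − 30.3) + 0.26*897*(T − 30.3) = 0
710.62 T = 50857
T = 50857 / 710.62 = 71.6 °C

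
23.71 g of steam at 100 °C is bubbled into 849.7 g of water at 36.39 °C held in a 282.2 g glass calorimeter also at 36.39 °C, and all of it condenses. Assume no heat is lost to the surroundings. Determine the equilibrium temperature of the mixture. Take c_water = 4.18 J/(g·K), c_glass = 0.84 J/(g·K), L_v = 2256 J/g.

T_f ≈ 51.8 °C

Heat gained plus heat lost sum to zero:
condense steam: −23.71×2256 = −53490; condensate cools 100→T: 23.71×4.18×(T − 100) = 99.11(T − 100); original water: 3551.7(T − 36.39); glass cup: 282.2×0.84×(T − 36.39) = 237.05(T − 36.39)
3887.9 T = 53490 + 9910.8 + 137874 = 201275
T ≈ 51.77 °C (< 100 °C, so full condensation is consistent).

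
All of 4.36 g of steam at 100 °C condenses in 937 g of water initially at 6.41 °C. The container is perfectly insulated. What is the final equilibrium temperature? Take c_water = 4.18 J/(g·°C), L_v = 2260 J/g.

Sum of m c ΔT and latent-heat terms is zero:
condense steam: −4.36×2260 = −9853.6; condensate cools 100→T: 4.36×4.18×(T − 100) = 18.22(T − 100); original water: 3916.7(T − 6.41)
3934.9 T = 9853.6 + 1822.5 + 25106 = 36782
T ≈ 9.35 °C, under the boiling point, so the assumption holds.

T_f ≈ 9.3 °C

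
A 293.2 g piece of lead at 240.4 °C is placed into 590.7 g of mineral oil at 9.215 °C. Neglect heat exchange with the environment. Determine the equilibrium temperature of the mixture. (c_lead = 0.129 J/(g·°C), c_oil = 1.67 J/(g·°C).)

T_f ≈ 17.8 °C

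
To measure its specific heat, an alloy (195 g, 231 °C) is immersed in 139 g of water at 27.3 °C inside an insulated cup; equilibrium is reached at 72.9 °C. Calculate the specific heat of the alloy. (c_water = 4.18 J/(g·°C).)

c ≈ 0.859 J/(g·°C)

Energy conservation, ΣQ = 0:
195·c·(72.9 − 231) + 139·4.18·(72.9 − 27.3) = 0
-30830 c = -26495
c = -26495/-30830 ≈ 0.8594 J/(g·°C)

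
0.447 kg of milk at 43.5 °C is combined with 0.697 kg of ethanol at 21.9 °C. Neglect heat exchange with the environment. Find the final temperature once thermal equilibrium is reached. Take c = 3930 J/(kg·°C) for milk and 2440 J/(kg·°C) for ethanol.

T_f ≈ 32.9 °C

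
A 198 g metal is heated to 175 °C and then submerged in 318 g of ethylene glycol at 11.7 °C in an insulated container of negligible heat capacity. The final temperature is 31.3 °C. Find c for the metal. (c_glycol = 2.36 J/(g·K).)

c ≈ 0.517 J/(g·K)

Heat lost by the metal = heat gained by the glycol:
198·c·(175 − 31.3) = 318·2.36·(31.3 − 11.7)
28453 c = 14709  ⇒  c ≈ 0.517 J/(g·K)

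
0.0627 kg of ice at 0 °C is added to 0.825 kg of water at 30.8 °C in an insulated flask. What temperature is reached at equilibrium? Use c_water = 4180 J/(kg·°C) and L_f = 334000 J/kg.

Taking heat into each body as positive, Σ m c ΔT = 0:
melt ice: 0.0627×334000 = 20942
  meltwater 0→T: 0.0627×4180×T = 262.09 T
  water cools: 0.825×4180×(T − 30.8) = 3448.5(T − 30.8)
3710.6 T = 106214 − 20942 = 85272
T ≈ 22.98 °C. Since T > 0 °C, the all-ice-melts assumption holds.

T_f ≈ 23.0 °C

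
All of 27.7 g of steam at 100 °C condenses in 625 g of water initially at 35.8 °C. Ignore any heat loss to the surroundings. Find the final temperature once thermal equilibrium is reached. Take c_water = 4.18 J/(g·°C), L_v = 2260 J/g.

T_f ≈ 61.5 °C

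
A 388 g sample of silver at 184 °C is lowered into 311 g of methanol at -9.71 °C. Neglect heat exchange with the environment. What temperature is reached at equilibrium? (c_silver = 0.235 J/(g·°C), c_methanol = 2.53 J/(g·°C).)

T_f ≈ 10.4 °C

Heat lost by the silver equals heat gained by the methanol:
388·0.235·(184 − T) = 311·2.53·(T − (-9.71))
91.18(184 − T) = 786.83(T − (-9.71))
878.01 T = 9137  ⇒  T ≈ 10.41 °C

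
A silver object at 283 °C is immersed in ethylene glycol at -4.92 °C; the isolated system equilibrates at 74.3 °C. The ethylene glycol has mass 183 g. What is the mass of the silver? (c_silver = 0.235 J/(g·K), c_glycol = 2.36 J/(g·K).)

m ≈ 698 g

Heat lost by the silver = heat gained by the glycol:
m×0.235×(283 − 74.3) = 183×2.36×(74.3 − (-4.92))
49.04 m = 34214  ⇒  m ≈ 697.6 g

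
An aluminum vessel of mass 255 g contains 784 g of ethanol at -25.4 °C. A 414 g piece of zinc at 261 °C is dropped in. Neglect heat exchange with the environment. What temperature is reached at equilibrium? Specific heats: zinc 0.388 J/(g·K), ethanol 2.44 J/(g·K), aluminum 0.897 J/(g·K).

Energy conservation, ΣQ = 0:
414·0.388·(T − 261) + 784·2.44·(T − (-25.4)) + 255·0.897·(T − (-25.4)) = 0
(160.63 + 1913 + 228.74) T = 160.63·261 + 1913·(-25.4) + 228.74·(-25.4)
T = -12474 / 2302.3 = -5.42 °C

T_f ≈ -5.4 °C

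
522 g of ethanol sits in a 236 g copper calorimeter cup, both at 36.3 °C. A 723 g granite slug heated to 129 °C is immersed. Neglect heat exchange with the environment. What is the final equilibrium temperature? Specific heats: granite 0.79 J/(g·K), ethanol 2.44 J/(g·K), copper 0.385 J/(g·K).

T_f ≈ 63.7 °C

Net heat exchanged in the isolated system is zero:
723*0.79*(T − 129) + 522*2.44*(T − 36.3) + 236*0.385*(T − 36.3) = 0
571.17(T − 129) + 1273.7(T − 36.3) + 90.86(T − 36.3) = 0
(571.17 + 1273.7 + 90.86) T = 571.17*129 + 1273.7*36.3 + 90.86*36.3
T = 123214 / 1935.7 = 63.7 °C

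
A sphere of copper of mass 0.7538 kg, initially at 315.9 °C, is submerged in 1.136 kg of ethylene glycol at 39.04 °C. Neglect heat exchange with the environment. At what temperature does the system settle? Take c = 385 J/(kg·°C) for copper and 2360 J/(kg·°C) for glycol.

T_f ≈ 66.1 °C

With ΣQ=0 the equilibrium temperature is the m·c-weighted mean:
T_f = (290.21×315.9 + 2681×39.04) / (290.21 + 2681)
    = 196343 / 2971.2 ≈ 66.08 °C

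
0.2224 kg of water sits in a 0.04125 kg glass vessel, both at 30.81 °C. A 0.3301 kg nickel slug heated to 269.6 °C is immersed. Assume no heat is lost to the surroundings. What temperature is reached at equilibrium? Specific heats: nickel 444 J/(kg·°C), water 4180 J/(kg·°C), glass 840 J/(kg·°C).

T_f ≈ 62.3 °C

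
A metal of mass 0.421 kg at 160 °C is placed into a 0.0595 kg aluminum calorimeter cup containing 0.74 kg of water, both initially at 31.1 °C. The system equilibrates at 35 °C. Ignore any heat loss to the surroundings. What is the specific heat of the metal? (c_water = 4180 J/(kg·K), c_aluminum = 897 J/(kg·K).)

c ≈ 233 J/(kg·K)

Let T be the final temperature. ΣQ_i = 0:
0.421×c×(35 − 160) + 0.74×4180×(35 − 31.1) + 0.0595×897×(35 − 31.1) = 0
-52.62 c = -12272
c = -12272/-52.62 ≈ 233.2 J/(kg·K)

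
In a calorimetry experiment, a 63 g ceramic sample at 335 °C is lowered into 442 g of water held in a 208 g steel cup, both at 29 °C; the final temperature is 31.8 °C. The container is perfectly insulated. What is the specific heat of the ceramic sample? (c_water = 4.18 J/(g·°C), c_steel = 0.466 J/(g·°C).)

c ≈ 0.285 J/(g·°C)

Taking heat into each body as positive, Σ m c ΔT = 0:
63·c·(31.8 − 335) + 442·4.18·(31.8 − 29) + 208·0.466·(31.8 − 29) = 0
-19102 c = -5444.6
c = -5444.6/-19102 ≈ 0.285 J/(g·°C)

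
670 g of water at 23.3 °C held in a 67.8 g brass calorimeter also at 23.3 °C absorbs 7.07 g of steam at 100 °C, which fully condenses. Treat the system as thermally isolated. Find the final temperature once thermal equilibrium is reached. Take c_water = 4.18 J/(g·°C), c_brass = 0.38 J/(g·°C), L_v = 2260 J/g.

Heat gained plus heat lost sum to zero:
condense steam: −7.07·2260 = −15978
  condensed water 100 °C→T: 29.55(T − 100)
  water warms: 670·4.18·(T − 23.3) = 2800.6(T − 23.3)
  cup: 25.76(T − 23.3)
2855.9 T = 15978 + 2955.3 + 65854 = 84788
T ≈ 29.69 °C, under the boiling point, so the assumption holds.

T_f ≈ 29.7 °C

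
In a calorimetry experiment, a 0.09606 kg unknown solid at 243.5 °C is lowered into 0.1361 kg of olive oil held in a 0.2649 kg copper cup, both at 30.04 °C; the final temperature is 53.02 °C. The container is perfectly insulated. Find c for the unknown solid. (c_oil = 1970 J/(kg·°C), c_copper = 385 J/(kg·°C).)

c ≈ 465 J/(kg·°C)

Setting the total heat transfer to zero:
0.09606×c×(53.02 − 243.5) + 0.1361×1970×(53.02 − 30.04) + 0.2649×385×(53.02 − 30.04) = 0
-18.3 c = -8505
c = -8505/-18.3 ≈ 464.8 J/(kg·°C)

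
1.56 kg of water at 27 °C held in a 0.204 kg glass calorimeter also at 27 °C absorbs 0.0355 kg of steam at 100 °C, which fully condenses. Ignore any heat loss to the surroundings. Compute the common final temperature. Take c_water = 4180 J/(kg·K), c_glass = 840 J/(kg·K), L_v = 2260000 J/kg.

T_f ≈ 40.3 °C

Conservation of energy gives ΣQ = 0:
steam→water at 100 °C releases m L_v = 0.0355×2260000 = 80230
  condensate cools 100→T: 0.0355×4180×(T − 100) = 148.39(T − 100)
  water warms: 1.56×4180×(T − 27) = 6520.8(T − 27)
  glass cup: 0.204×840×(T − 27) = 171.36(T − 27)
6840.6 T = 80230 + 14839 + 180688 = 275757
T ≈ 40.31 °C — below 100 °C, confirming all the steam condensed.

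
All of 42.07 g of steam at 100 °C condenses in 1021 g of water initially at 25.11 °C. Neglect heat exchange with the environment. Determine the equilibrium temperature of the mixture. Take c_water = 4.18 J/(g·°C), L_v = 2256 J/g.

Let T be the final temperature. ΣQ_i = 0:
latent heat released on condensation: 42.07×2256 = 94910; condensed water 100 °C→T: 175.85(T − 100); original water: 4267.8(T − 25.11)
4443.6 T = 94910 + 17585 + 107164 = 219659
T ≈ 49.43 °C — below 100 °C, confirming all the steam condensed.

T_f ≈ 49.4 °C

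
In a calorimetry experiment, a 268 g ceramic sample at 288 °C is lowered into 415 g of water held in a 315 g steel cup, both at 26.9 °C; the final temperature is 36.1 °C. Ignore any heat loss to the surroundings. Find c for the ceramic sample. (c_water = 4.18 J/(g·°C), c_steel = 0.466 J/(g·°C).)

Let T be the final temperature. ΣQ_i = 0:
268·c·(36.1 − 288) + 415·4.18·(36.1 − 26.9) + 315·0.466·(36.1 − 26.9) = 0
-67509 c = -17310
c = -17310/-67509 ≈ 0.2564 J/(g·°C)

c ≈ 0.256 J/(g·°C)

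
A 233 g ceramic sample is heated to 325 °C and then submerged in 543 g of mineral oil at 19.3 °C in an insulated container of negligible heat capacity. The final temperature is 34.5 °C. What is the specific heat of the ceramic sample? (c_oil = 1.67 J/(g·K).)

c ≈ 0.204 J/(g·K)

m_s c (T_s − T_f) = m_oil c_oil (T_f − T_0):
233×c×(325 − 34.5) = 543×1.67×(34.5 − 19.3)
67686 c = 13784  ⇒  c ≈ 0.2036 J/(g·K)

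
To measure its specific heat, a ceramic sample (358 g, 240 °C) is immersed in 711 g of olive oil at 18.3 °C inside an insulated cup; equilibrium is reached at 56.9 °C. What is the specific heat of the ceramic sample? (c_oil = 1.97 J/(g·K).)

Heat gained plus heat lost sum to zero:
358×c×(56.9 − 240) + 711×1.97×(56.9 − 18.3) = 0
-65550 c = -54066
c = -54066/-65550 ≈ 0.8248 J/(g·K)

c ≈ 0.825 J/(g·K)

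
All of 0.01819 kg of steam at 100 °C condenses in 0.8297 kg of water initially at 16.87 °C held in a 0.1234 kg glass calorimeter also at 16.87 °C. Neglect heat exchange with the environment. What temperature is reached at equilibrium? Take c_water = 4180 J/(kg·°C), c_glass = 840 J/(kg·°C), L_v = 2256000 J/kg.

Taking heat into each body as positive, Σ m c ΔT = 0:
steam→water at 100 °C releases m L_v = 0.01819×2256000 = 41037; condensed water 100 °C→T: 76.03(T − 100); water warms: 0.8297×4180×(T − 16.87) = 3468.1(T − 16.87); cup: 103.66(T − 16.87)
3647.8 T = 41037 + 7603.4 + 60256 = 108896
T ≈ 29.85 °C — below 100 °C, confirming all the steam condensed.

T_f ≈ 29.9 °C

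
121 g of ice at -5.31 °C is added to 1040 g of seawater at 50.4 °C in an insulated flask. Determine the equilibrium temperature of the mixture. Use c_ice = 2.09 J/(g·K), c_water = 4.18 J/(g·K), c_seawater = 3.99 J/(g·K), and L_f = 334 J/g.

Taking heat into each body as positive, Σ m c ΔT = 0:
ice -5.31→0 °C: 121·2.09·5.31 = 1342.8
  latent heat to melt: 121·334 = 40414
  meltwater 0→T: 121·4.18·T = 505.78 T
  seawater: 4149.6(T − 50.4)
4655.4 T = 209140 − 41757 = 167383
T ≈ 35.95 °C (positive, so assuming full melt was valid).

T_f ≈ 36.0 °C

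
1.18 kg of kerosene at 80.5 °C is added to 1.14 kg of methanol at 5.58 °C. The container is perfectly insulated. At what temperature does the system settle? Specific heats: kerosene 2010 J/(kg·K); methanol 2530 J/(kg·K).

Heat gained plus heat lost sum to zero:
1.18*2010*(T − 80.5) + 1.14*2530*(T − 5.58) = 0
(2371.8 + 2884.2) T = 2371.8*80.5 + 2884.2*5.58
T = 207024/5256 ≈ 39.39 °C

T_f ≈ 39.4 °C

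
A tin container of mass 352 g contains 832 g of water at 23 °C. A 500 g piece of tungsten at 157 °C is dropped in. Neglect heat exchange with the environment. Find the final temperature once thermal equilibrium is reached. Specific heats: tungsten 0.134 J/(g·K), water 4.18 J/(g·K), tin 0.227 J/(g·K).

T_f ≈ 25.5 °C

Let T be the final temperature. ΣQ_i = 0:
500·0.134·(T − 157) + 832·4.18·(T − 23) + 352·0.227·(T − 23) = 0
(67 + 3477.8 + 79.9) T = 67·157 + 3477.8·23 + 79.9·23
T = 92345 / 3624.7 = 25.5 °C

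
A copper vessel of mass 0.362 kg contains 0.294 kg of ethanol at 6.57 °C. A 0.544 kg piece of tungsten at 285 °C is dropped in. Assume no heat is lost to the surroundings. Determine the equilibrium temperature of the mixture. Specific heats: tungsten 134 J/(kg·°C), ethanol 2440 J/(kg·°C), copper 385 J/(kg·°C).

Conservation of energy gives ΣQ = 0:
0.544*134*(T − 285) + 0.294*2440*(T − 6.57) + 0.362*385*(T − 6.57) = 0
72.9(T − 285) + 717.36(T − 6.57) + 139.37(T − 6.57) = 0
929.63 T = 26404
T ≈ 28.40 °C

T_f ≈ 28.4 °C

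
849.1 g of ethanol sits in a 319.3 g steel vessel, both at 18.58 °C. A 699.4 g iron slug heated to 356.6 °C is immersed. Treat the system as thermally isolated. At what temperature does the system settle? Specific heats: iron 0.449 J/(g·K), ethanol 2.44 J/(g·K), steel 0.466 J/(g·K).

Heat gained plus heat lost sum to zero:
699.4*0.449*(T − 356.6) + 849.1*2.44*(T − 18.58) + 319.3*0.466*(T − 18.58) = 0
314.03(T − 356.6) + 2071.8(T − 18.58) + 148.79(T − 18.58) = 0
(314.03 + 2071.8 + 148.79) T = 314.03*356.6 + 2071.8*18.58 + 148.79*18.58
T ≈ 60.46 °C

T_f ≈ 60.5 °C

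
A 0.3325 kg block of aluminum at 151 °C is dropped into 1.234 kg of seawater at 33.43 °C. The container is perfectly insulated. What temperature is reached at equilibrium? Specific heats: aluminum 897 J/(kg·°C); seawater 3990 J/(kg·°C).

T_f ≈ 40.1 °C

Setting the total heat transfer to zero:
0.3325*897*(T − 151) + 1.234*3990*(T − 33.43) = 0
298.25(T − 151) + 4923.7(T − 33.43) = 0
(298.25 + 4923.7) T = 298.25*151 + 4923.7*33.43
T = 209634/5221.9 ≈ 40.15 °C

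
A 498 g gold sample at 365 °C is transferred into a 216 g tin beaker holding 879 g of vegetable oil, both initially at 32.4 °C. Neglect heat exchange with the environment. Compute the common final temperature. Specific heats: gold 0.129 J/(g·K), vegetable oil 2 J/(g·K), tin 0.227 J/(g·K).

T_f ≈ 43.8 °C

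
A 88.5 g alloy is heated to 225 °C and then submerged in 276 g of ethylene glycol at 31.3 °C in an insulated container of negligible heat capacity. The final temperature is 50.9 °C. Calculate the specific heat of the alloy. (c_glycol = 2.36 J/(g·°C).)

Net heat exchanged in the isolated system is zero:
88.5·c·(50.9 − 225) + 276·2.36·(50.9 − 31.3) = 0
-15408 c = -12767
c = -12767/-15408 ≈ 0.8286 J/(g·°C)

c ≈ 0.829 J/(g·°C)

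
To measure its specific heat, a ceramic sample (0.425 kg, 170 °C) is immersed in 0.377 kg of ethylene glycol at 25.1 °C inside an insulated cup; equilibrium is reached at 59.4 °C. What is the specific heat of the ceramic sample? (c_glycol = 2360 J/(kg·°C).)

c ≈ 649 J/(kg·°C)

Conservation of energy gives ΣQ = 0:
0.425·c·(59.4 − 170) + 0.377·2360·(59.4 − 25.1) = 0
-47 c = -30517
c = -30517/-47 ≈ 649.2 J/(kg·°C)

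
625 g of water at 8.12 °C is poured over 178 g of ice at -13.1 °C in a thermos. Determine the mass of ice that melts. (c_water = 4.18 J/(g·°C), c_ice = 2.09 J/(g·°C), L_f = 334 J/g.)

Heat available from the water dropping to 0 °C: 625·4.18·8.12 = 21213 J.
Of that, 178·2.09·13.1 = 4873.5 J goes to bring the ice to 0 °C, leaving 16340 J.
To melt every bit of ice: 178·334 = 59452 J.
That's not enough to melt it all — equilibrium is at 0 °C with ice remaining.
m_melted·334 = 16340  ⇒  m_melted ≈ 48.92 g.

m_melted ≈ 48.9 g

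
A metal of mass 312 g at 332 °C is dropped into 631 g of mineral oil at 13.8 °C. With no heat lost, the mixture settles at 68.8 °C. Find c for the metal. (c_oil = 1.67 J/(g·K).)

Conservation of energy gives ΣQ = 0:
312×c×(68.8 − 332) + 631×1.67×(68.8 − 13.8) = 0
-82118 c = -57957
c = -57957/-82118 ≈ 0.7058 J/(g·K)

c ≈ 0.706 J/(g·K)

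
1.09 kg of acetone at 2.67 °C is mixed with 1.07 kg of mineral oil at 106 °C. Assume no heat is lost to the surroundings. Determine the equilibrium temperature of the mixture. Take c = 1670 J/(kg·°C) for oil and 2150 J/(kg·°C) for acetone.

With ΣQ=0 the equilibrium temperature is the m·c-weighted mean:
T_f = (1786.9×106 + 2343.5×2.67) / (1786.9 + 2343.5)
    = 195669 / 4130.4 ≈ 47.37 °C

T_f ≈ 47.4 °C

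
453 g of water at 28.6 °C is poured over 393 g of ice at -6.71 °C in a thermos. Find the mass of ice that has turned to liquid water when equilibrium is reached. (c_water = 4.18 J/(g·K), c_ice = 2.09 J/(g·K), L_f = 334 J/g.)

m_melted ≈ 146 g

Cooling the water to 0 °C releases 453×4.18×28.6 = 54155 J.
Of that, 393×2.09×6.71 = 5511.4 J goes to bring the ice to 0 °C, leaving 48644 J.
Fully melting the ice requires m_ice L_f = 393×334 = 131262 J.
48644 J < 131262 J, so only part of the ice melts and the system sits at 0 °C.
m_melted×334 = 48644  ⇒  m_melted ≈ 145.6 g.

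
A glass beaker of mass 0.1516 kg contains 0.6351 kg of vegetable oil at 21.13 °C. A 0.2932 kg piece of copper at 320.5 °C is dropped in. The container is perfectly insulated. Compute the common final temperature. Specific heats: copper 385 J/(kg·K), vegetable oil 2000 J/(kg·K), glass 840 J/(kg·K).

Taking heat into each body as positive, Σ m c ΔT = 0:
0.2932×385×(T − 320.5) + 0.6351×2000×(T − 21.13) + 0.1516×840×(T − 21.13) = 0
1510.4 T = 65709
T = 65709 / 1510.4 = 43.5 °C

T_f ≈ 43.5 °C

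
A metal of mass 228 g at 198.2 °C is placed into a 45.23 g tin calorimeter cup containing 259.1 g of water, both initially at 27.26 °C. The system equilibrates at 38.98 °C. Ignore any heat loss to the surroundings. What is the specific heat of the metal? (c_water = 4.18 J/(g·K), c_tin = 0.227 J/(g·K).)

Conservation of energy gives ΣQ = 0:
228×c×(38.98 − 198.2) + 259.1×4.18×(38.98 − 27.26) + 45.23×0.227×(38.98 − 27.26) = 0
-36302 c = -12814
c = -12814/-36302 ≈ 0.353 J/(g·K)

c ≈ 0.353 J/(g·K)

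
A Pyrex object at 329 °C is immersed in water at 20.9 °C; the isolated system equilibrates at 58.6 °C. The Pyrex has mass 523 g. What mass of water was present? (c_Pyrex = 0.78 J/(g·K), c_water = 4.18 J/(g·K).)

m ≈ 700 g

Heat gained plus heat lost sum to zero:
523·0.78·(58.6 − 329) + m·4.18·(58.6 − 20.9) = 0
157.59 m = 110307
m = 110307/157.59 ≈ 700 g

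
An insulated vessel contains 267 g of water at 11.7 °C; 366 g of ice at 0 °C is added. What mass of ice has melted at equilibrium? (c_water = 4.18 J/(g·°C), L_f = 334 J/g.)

Cooling the water to 0 °C releases 267×4.18×11.7 = 13058 J.
To melt every bit of ice: 366×334 = 122244 J.
13058 J < 122244 J, so only part of the ice melts and the system sits at 0 °C.
m_melt = 13058 / L_f = 39.1 g.

m_melted ≈ 39.1 g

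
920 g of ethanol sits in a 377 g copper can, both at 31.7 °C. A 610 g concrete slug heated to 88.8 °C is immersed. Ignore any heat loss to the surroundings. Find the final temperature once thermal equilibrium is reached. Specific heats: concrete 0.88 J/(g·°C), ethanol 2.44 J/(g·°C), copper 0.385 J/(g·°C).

T_f ≈ 42.2 °C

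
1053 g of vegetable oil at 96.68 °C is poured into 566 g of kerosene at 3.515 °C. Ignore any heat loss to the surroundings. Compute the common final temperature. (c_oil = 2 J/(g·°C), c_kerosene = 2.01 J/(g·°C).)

With ΣQ=0 the equilibrium temperature is the m·c-weighted mean:
T_f = (2106×96.68 + 1137.7×3.515) / (2106 + 1137.7)
    = 207607 / 3243.7 ≈ 64.00 °C

T_f ≈ 64.0 °C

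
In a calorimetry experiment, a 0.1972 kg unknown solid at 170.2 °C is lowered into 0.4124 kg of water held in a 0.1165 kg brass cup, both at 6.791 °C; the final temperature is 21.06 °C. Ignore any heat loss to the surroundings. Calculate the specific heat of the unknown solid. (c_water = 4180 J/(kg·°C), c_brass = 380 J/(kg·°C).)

Net heat exchanged in the isolated system is zero:
0.1972·c·(21.06 − 170.2) + 0.4124·4180·(21.06 − 6.791) + 0.1165·380·(21.06 − 6.791) = 0
-29.41 c = -25229
c = -25229/-29.41 ≈ 857.8 J/(kg·°C)

c ≈ 858 J/(kg·°C)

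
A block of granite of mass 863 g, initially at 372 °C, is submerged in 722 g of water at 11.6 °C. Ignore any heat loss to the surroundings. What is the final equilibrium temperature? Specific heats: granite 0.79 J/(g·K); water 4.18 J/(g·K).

T_f = Σ m_i c_i T_i / Σ m_i c_i:
T_f = (681.77×372 + 3018×11.6) / (681.77 + 3018)
    = 288627 / 3699.7 ≈ 78.01 °C

T_f ≈ 78.0 °C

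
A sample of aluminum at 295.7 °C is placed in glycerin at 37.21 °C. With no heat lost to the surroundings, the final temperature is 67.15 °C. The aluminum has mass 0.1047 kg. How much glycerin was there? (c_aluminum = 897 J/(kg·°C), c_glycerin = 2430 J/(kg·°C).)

m ≈ 0.295 kg

|Q_aluminum| = |Q_glycerin|:
0.1047·897·(295.7 − 67.15) = m·2430·(67.15 − 37.21)
72754 m = 21464  ⇒  m ≈ 0.295 kg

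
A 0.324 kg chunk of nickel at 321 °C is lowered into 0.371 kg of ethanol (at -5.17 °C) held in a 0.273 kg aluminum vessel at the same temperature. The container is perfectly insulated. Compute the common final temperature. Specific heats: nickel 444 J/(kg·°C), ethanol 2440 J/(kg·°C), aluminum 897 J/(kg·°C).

Setting the total heat transfer to zero:
0.324*444*(T − 321) + 0.371*2440*(T − (-5.17)) + 0.273*897*(T − (-5.17)) = 0
143.86(T − 321) + 905.24(T − (-5.17)) + 244.88(T − (-5.17)) = 0
(143.86 + 905.24 + 244.88) T = 143.86*321 + 905.24*(-5.17) + 244.88*(-5.17)
T = 40232/1294 ≈ 31.09 °C

T_f ≈ 31.1 °C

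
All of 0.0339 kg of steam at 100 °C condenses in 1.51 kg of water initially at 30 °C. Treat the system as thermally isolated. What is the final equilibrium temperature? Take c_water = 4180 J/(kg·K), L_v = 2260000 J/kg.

T_f ≈ 43.4 °C

Energy conservation, ΣQ = 0:
steam→water at 100 °C releases m L_v = 0.0339×2260000 = 76614; condensed water 100 °C→T: 141.7(T − 100); water warms: 1.51×4180×(T − 30) = 6311.8(T − 30)
6453.5 T = 76614 + 14170 + 189354 = 280138
T ≈ 43.41 °C, under the boiling point, so the assumption holds.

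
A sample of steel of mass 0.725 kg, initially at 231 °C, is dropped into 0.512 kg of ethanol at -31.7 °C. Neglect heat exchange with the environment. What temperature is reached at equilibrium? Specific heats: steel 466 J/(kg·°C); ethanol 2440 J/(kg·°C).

Set heat shed by the hot body equal to heat absorbed by the cold body:
0.725×466×(231 − T) = 0.512×2440×(T − (-31.7))
337.85(231 − T) = 1249.3(T − (-31.7))
1587.1 T = 38441  ⇒  T ≈ 24.22 °C

T_f ≈ 24.2 °C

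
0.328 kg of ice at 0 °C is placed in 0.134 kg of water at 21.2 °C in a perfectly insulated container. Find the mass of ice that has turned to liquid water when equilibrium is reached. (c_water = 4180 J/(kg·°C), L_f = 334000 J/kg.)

Water can give up m c ΔT = 0.134×4180×21.2 = 11875 J before reaching 0 °C.
Fully melting the ice requires m_ice L_f = 0.328×334000 = 109552 J.
Since 11875 < 109552 J, not all the ice melts; equilibrium is at 0 °C.
m_melt = 11875 / L_f = 0.03555 kg.

m_melted ≈ 0.0356 kg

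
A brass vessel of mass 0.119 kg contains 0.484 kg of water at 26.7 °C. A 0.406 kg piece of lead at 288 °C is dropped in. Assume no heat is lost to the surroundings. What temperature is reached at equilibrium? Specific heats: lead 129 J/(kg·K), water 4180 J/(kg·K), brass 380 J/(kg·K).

T_f ≈ 33.2 °C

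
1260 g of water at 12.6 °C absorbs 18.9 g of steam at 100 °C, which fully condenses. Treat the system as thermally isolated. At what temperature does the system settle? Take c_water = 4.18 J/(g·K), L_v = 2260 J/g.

T_f ≈ 21.9 °C

Net heat exchanged in the isolated system is zero:
steam→water at 100 °C releases m L_v = 18.9×2260 = 42714
  condensate cools 100→T: 18.9×4.18×(T − 100) = 79(T − 100)
  water warms: 1260×4.18×(T − 12.6) = 5266.8(T − 12.6)
5345.8 T = 42714 + 7900.2 + 66362 = 116976
T ≈ 21.88 °C — below 100 °C, confirming all the steam condensed.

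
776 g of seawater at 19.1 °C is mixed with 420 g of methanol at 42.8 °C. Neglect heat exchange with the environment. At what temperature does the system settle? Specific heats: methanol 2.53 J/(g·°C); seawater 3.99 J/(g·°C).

T_f ≈ 25.2 °C

Let T be the final temperature. ΣQ_i = 0:
420*2.53*(T − 42.8) + 776*3.99*(T − 19.1) = 0
1062.6(T − 42.8) + 3096.2(T − 19.1) = 0
4158.8 T = 104617
T = 104617 / 4158.8 = 25.2 °C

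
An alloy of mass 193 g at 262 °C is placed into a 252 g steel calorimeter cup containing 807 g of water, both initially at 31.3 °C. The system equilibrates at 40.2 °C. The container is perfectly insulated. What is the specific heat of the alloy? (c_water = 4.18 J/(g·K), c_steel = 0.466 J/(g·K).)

c ≈ 0.726 J/(g·K)

Let T be the final temperature. ΣQ_i = 0:
193·c·(40.2 − 262) + 807·4.18·(40.2 − 31.3) + 252·0.466·(40.2 − 31.3) = 0
-42807 c = -31067
c = -31067/-42807 ≈ 0.7257 J/(g·K)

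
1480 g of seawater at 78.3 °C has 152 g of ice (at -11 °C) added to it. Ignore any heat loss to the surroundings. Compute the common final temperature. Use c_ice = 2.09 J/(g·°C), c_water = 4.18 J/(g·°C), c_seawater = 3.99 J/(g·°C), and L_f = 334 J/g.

T_f ≈ 62.4 °C

Heat gained plus heat lost sum to zero:
ice -11→0 °C: 152×2.09×11 = 3494.5; fusion: m_ice L_f = 152×334 = 50768; meltwater 0→T: 152×4.18×T = 635.36 T; seawater: 5905.2(T − 78.3)
6540.6 T = 462377 − 54262 = 408115
T ≈ 62.40 °C (positive, so assuming full melt was valid).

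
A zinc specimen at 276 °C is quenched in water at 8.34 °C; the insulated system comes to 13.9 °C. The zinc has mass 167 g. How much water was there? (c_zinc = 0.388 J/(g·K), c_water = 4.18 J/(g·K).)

m ≈ 731 g

Net heat exchanged in the isolated system is zero:
167·0.388·(13.9 − 276) + m·4.18·(13.9 − 8.34) = 0
23.24 m = 16983
m = 16983/23.24 ≈ 730.7 g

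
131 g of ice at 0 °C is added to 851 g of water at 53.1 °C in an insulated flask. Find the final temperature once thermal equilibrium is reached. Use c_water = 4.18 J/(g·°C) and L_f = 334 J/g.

Let T be the final temperature. ΣQ_i = 0:
latent heat to melt: 131·334 = 43754; meltwater 0→T: 131·4.18·T = 547.58 T; water cools: 851·4.18·(T − 53.1) = 3557.2(T − 53.1)
4104.8 T = 188886 − 43754 = 145132
T ≈ 35.36 °C (positive, so assuming full melt was valid).

T_f ≈ 35.4 °C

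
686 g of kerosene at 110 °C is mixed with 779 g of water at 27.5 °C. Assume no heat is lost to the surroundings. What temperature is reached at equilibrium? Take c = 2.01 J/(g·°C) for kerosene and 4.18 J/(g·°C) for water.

With ΣQ=0 the equilibrium temperature is the m·c-weighted mean:
T_f = (1378.9*110 + 3256.2*27.5) / (1378.9 + 3256.2)
    = 241221 / 4635.1 ≈ 52.04 °C

T_f ≈ 52.0 °C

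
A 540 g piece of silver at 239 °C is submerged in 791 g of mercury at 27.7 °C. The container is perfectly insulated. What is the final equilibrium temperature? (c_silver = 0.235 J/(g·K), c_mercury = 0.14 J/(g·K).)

Net heat exchanged in the isolated system is zero:
540×0.235×(T − 239) + 791×0.14×(T − 27.7) = 0
126.9(T − 239) + 110.74(T − 27.7) = 0
237.64 T = 33397
T = 33397 / 237.64 = 141 °C

T_f ≈ 140.5 °C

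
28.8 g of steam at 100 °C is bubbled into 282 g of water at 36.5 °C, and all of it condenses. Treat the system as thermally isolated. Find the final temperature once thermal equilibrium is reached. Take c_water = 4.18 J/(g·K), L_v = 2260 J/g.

Net heat exchanged in the isolated system is zero:
condense steam: −28.8·2260 = −65088
  condensate cools 100→T: 28.8·4.18·(T − 100) = 120.38(T − 100)
  original water: 1178.8(T − 36.5)
1299.1 T = 65088 + 12038 + 43025 = 120151
T ≈ 92.48 °C — below 100 °C, confirming all the steam condensed.

T_f ≈ 92.5 °C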